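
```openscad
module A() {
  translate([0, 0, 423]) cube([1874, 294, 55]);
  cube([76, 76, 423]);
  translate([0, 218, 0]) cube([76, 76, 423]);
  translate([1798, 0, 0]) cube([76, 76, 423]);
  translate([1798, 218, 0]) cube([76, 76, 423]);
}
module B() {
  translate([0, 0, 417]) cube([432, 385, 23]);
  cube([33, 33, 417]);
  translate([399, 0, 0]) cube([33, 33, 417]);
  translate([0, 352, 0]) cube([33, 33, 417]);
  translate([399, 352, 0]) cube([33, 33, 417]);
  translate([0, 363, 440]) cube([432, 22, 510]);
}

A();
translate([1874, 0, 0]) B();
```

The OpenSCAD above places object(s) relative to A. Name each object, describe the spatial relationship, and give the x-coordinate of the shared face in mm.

The bench's +x face and the chair's −x face are both at x = 1874 mm.

A is a bench. B is a chair. The chair is against the bench's +x side, with their −y faces flush. The x-coordinate of the shared face is 1874 mm.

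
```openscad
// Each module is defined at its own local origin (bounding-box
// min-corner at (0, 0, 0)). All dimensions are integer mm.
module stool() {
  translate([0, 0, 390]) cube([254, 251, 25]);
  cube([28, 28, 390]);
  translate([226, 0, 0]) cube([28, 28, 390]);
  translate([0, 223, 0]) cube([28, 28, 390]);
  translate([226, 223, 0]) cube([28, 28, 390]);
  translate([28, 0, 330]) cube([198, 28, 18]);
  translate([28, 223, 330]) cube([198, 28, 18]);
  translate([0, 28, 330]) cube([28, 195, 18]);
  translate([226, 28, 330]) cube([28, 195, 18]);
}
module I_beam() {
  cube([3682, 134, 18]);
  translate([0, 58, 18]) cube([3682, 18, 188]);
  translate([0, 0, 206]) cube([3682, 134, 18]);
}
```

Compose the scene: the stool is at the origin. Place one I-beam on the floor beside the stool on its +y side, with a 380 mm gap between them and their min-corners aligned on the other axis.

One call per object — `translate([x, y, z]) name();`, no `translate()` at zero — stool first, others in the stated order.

stool();
translate([0, 631, 0]) I_beam();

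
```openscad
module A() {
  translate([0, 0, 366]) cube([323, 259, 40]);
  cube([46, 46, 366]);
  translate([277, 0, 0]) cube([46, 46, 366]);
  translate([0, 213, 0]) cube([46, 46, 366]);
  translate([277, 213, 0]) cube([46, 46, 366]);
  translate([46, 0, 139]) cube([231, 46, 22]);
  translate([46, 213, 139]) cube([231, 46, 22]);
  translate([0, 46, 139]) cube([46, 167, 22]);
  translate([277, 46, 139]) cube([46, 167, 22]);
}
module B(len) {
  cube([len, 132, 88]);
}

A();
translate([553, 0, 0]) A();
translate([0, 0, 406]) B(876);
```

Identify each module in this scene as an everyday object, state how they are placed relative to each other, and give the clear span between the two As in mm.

A is a stool. B is a beam. A beam spans the tops of two stools. The clear span between the two stools is 230 mm.

Second stool starts at x = 553; first ends at x = 323; clear span = 553 − 323 = 230 mm.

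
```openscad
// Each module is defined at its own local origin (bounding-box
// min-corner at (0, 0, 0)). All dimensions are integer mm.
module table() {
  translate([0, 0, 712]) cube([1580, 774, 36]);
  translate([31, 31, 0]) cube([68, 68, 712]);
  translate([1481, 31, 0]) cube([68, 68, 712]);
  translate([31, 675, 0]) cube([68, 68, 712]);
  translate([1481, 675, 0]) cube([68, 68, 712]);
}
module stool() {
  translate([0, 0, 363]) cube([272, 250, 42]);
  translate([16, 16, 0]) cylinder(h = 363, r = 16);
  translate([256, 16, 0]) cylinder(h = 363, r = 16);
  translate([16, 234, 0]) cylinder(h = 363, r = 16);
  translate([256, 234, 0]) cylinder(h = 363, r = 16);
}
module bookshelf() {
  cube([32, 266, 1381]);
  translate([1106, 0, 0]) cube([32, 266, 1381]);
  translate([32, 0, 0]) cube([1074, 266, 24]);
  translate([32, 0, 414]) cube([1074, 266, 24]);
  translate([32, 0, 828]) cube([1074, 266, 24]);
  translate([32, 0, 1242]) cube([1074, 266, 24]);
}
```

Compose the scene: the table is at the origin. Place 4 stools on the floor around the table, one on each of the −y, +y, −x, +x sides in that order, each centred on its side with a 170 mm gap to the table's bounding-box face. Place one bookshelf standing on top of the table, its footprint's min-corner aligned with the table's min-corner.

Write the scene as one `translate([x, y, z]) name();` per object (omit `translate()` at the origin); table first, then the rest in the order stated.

table();
translate([654, -420, 0]) stool();
translate([654, 944, 0]) stool();
translate([-442, 262, 0]) stool();
translate([1750, 262, 0]) stool();
translate([0, 0, 748]) bookshelf();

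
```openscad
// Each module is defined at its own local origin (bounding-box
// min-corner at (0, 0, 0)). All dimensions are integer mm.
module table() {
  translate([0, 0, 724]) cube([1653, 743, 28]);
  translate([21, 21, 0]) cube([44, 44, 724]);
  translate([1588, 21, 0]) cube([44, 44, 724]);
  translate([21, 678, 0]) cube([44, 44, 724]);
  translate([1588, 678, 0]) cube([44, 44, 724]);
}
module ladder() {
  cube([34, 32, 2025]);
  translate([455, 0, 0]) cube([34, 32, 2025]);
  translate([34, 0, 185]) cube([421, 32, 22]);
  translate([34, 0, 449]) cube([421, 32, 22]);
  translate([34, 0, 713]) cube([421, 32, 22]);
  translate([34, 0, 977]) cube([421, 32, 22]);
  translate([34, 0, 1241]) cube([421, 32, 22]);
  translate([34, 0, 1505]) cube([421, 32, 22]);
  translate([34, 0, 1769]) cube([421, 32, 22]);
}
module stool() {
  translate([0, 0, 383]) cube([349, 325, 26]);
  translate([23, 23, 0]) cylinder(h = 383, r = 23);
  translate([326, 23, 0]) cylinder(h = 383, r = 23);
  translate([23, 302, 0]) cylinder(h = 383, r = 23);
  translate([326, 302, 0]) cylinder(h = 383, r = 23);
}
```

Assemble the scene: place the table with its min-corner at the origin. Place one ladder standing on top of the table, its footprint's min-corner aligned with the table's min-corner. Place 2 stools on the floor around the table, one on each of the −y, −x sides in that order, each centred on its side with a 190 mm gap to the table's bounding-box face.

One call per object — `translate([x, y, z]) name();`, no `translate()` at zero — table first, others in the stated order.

table();
translate([0, 0, 752]) ladder();
translate([652, -515, 0]) stool();
translate([-539, 209, 0]) stool();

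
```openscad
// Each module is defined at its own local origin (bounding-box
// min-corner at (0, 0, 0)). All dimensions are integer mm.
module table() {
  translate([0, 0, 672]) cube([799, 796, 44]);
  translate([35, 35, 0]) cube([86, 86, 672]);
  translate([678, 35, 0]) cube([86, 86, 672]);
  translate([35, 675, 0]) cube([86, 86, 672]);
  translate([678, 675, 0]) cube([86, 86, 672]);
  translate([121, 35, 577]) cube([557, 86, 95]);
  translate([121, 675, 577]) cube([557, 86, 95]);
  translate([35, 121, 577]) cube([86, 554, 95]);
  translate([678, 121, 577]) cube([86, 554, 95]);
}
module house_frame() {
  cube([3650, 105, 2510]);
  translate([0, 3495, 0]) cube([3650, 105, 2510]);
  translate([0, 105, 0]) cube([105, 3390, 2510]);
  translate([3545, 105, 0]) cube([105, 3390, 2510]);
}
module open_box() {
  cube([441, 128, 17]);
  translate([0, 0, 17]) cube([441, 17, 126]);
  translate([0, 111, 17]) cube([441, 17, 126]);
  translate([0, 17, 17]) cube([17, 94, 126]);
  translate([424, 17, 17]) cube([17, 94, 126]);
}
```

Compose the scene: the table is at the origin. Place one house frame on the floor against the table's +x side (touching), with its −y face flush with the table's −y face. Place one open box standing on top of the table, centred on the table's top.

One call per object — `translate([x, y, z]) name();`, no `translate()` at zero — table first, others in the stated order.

table();
translate([799, 0, 0]) house_frame();
translate([179, 334, 716]) open_box();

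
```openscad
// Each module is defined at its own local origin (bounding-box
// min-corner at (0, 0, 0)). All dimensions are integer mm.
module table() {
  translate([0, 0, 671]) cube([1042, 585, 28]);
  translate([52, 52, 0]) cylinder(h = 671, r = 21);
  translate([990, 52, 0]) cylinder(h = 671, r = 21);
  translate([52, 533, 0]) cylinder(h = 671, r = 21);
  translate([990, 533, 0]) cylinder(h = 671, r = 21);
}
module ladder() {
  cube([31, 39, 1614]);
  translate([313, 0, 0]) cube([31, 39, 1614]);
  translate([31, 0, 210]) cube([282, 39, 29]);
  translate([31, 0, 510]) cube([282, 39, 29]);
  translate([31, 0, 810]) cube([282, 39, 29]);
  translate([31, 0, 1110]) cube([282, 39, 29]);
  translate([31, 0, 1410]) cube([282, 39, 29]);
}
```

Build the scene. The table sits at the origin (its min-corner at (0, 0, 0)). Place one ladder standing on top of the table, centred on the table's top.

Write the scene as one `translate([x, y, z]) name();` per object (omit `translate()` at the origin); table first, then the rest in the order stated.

table();
translate([349, 273, 699]) ladder();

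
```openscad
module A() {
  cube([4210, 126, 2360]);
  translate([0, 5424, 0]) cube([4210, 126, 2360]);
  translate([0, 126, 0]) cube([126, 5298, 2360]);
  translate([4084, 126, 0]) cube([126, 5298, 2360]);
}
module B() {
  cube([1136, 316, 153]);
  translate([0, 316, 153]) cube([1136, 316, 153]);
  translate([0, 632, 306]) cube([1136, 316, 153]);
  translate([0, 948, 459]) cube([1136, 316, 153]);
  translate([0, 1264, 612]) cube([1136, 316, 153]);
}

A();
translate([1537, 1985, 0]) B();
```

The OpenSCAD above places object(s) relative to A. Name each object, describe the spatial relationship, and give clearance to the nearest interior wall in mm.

A is a house frame. B is a staircase. The staircase sits inside the house frame, centred. The clearance to the nearest interior wall is 1411 mm.

Clearances: x = 1411, y = 1859; minimum 1411 mm.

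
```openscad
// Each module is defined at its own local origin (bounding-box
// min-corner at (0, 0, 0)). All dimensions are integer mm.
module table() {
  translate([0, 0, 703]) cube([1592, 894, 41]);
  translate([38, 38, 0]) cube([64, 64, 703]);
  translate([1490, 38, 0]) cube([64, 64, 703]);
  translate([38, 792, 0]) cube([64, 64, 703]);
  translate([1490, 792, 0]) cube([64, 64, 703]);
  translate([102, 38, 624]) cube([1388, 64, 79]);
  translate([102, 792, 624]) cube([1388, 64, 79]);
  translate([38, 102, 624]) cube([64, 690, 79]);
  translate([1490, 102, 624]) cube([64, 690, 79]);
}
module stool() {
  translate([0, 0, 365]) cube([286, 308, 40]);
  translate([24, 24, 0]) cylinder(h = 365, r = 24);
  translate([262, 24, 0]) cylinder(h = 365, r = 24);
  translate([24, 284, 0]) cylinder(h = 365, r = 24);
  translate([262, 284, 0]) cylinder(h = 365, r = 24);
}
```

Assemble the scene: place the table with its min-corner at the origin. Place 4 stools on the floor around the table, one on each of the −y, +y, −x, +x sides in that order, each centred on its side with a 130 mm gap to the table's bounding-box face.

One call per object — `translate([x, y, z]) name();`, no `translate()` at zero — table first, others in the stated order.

table();
translate([653, -438, 0]) stool();
translate([653, 1024, 0]) stool();
translate([-416, 293, 0]) stool();
translate([1722, 293, 0]) stool();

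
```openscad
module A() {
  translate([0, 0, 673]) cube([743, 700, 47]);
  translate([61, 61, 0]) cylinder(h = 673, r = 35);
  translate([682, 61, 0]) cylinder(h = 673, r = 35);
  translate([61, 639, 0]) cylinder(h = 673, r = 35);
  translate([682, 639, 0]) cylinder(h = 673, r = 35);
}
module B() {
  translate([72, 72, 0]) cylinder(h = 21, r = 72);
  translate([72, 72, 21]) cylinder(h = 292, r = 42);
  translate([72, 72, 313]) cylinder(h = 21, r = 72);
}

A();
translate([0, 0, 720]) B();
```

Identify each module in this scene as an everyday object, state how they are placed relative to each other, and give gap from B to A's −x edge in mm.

A is a table. B is a spool. The spool is on top of the table. The gap from the spool to the table's −x edge is 0 mm.

The spool's min-x is at 0; the table's min-x is 0; gap = 0 mm.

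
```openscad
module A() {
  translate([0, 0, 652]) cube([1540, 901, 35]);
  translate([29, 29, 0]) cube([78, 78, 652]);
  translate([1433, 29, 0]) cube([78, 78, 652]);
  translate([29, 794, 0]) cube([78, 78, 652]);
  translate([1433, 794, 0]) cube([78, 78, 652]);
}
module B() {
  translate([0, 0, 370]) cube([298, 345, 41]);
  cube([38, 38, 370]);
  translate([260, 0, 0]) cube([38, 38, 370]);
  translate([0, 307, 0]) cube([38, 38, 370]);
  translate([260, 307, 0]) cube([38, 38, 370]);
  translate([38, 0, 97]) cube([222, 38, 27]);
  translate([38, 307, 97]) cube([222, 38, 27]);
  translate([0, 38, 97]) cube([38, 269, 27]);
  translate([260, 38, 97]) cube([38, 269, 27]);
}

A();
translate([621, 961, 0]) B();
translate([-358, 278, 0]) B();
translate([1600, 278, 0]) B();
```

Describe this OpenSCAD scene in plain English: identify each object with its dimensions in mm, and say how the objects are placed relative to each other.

A is a table with a 1540×901 mm rectangular top, 35 mm thick, top surface at z = 687 mm, supported by four 78×78 mm square legs, each inset 29 mm from the nearest pair of top edges, running from the floor.

B is a four-legged stool. The seat is 298×345 mm, 41 mm thick, top at z = 411 mm. It stands on four square legs, each 38×38 mm in cross-section, from z = 0 to the seat underside, each flush with a corner of the seat. Four stretchers, 38 mm wide and 27 mm tall, connect adjacent legs with their undersides at z = 97 mm, each running between the inner faces of the legs it joins and aligned with the legs' outer faces on the other axis.

Three stools sit around the table at the +y, −x, +x sides.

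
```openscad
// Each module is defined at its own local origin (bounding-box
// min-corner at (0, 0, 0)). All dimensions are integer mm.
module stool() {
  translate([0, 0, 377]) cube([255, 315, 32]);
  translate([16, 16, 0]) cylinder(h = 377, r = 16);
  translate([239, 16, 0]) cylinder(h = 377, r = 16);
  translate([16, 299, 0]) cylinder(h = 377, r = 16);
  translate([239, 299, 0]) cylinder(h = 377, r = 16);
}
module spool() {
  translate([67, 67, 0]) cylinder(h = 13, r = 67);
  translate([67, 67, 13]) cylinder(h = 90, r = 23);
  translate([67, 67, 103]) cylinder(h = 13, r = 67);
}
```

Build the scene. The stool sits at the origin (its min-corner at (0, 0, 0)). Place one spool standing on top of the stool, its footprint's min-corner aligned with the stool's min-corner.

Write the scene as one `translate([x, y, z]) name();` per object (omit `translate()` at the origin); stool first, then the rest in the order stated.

stool();
translate([0, 0, 409]) spool();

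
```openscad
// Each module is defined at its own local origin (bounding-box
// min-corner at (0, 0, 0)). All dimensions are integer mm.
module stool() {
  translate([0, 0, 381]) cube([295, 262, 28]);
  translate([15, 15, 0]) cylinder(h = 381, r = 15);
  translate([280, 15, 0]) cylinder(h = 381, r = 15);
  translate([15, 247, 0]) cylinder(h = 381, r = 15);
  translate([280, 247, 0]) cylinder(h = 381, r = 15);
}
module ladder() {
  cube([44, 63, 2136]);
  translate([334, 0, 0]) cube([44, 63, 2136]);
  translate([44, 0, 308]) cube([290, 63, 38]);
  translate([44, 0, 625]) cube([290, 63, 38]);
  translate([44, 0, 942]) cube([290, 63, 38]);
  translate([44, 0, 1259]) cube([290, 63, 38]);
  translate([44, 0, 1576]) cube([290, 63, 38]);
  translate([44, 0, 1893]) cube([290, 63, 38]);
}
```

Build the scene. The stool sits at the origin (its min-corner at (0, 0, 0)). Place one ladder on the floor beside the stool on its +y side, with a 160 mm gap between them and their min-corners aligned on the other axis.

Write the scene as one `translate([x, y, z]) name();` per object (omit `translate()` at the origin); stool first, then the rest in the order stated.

stool();
translate([0, 422, 0]) ladder();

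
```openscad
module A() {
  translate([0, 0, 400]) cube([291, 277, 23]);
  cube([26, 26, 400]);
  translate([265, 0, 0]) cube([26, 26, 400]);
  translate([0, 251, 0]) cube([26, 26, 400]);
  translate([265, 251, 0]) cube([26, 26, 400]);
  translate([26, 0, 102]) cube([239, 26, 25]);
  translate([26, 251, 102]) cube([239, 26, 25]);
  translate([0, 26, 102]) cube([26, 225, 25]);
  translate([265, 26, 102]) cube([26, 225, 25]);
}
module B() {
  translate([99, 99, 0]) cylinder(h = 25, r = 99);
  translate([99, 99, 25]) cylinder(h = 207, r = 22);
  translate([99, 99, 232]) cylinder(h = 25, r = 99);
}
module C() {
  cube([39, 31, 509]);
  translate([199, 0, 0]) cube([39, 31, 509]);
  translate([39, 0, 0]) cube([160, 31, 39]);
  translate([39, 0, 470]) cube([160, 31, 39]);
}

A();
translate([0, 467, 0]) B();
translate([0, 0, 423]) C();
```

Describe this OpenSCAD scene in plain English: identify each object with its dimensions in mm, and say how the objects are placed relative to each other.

A is a four-legged stool. The seat is a 291×277×23 mm slab whose top surface is at z = 423 mm; four square legs, each 26×26 mm in cross-section, run from the floor (z = 0) to the underside of the seat, each flush with a corner of the seat. Four stretchers, 26 mm wide and 25 mm tall, connect adjacent legs with their undersides at z = 102 mm, each running between the inner faces of the legs it joins and aligned with the legs' outer faces on the other axis.

B is a spool: two coaxial disc flanges of radius 99 mm and thickness 25 mm, joined by a core cylinder of radius 22 mm and height 207 mm. The lower flange rests on z = 0 and the three cylinders share a vertical axis.

C is a picture frame with a 160×431 mm rectangular opening (x by z) and a uniform 39 mm border on every side. Frame depth is 31 mm along y. It is built from two vertical stiles running the full outside height and two horizontal rails spanning the gap between the stiles.

The spool is on the floor beside the stool on its +y side. The picture frame is on top of the stool.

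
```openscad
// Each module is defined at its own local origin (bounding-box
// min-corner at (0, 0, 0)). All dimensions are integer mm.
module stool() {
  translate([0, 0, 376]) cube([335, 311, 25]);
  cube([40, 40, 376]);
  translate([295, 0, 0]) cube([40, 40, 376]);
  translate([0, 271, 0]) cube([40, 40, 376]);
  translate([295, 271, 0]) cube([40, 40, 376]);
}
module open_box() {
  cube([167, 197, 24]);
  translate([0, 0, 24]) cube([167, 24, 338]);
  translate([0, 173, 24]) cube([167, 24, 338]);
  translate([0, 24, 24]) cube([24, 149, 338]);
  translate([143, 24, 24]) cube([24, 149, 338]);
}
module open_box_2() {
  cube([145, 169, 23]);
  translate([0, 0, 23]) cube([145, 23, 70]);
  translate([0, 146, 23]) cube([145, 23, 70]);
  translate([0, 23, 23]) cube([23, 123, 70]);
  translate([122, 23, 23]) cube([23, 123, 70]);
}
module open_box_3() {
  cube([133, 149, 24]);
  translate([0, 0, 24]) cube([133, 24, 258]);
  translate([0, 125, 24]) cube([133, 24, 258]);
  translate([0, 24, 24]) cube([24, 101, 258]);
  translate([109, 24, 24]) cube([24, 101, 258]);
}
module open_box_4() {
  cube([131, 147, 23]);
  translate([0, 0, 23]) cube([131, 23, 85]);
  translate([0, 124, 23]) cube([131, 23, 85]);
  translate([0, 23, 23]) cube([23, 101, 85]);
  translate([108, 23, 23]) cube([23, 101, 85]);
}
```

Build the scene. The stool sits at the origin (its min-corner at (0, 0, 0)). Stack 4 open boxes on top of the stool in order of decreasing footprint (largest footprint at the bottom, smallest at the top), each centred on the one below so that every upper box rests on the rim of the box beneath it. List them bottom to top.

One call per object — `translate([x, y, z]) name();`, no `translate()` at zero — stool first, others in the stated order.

stool();
translate([84, 57, 401]) open_box();
translate([95, 71, 763]) open_box_2();
translate([101, 81, 856]) open_box_3();
translate([102, 82, 1138]) open_box_4();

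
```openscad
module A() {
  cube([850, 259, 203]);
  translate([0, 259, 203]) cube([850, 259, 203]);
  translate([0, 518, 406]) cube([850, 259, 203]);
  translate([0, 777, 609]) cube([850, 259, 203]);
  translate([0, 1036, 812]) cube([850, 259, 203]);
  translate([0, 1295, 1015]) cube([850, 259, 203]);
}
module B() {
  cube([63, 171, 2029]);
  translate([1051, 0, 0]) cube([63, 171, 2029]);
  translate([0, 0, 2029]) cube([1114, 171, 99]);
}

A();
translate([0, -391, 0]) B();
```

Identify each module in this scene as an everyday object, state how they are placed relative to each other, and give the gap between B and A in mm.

A is a staircase. B is a door frame. The door frame is on the floor beside the staircase on its −y side. The gap between the door frame and the staircase is 220 mm.

The door frame's nearest face is 220 mm from the staircase's −y face.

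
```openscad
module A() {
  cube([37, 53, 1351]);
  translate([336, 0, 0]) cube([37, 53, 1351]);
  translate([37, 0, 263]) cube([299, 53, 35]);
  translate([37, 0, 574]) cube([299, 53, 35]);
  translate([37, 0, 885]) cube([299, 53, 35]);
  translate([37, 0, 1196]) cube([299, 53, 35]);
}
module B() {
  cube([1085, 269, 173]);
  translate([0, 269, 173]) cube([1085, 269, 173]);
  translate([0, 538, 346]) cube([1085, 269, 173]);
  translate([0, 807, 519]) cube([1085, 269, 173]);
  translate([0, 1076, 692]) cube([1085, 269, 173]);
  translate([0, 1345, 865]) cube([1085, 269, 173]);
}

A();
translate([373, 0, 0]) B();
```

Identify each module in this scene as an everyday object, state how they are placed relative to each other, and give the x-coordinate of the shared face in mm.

A is a ladder. B is a staircase. The staircase is against the ladder's +x side, with their −y faces flush. The x-coordinate of the shared face is 373 mm.

The ladder's +x face and the staircase's −x face are both at x = 373 mm.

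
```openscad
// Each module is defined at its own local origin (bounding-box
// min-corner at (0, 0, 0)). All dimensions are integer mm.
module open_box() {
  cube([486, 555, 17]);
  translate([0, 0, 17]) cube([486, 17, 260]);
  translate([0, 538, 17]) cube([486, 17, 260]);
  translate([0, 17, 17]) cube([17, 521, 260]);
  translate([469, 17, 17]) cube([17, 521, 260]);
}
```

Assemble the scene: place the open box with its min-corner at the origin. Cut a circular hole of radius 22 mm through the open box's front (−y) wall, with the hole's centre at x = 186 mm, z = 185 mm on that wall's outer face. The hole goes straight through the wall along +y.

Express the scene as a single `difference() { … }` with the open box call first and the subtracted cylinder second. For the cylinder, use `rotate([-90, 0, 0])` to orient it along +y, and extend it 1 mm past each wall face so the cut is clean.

difference() {
  open_box();
  translate([186, -1, 185]) rotate([-90, 0, 0]) cylinder(h = 19, r = 22);
}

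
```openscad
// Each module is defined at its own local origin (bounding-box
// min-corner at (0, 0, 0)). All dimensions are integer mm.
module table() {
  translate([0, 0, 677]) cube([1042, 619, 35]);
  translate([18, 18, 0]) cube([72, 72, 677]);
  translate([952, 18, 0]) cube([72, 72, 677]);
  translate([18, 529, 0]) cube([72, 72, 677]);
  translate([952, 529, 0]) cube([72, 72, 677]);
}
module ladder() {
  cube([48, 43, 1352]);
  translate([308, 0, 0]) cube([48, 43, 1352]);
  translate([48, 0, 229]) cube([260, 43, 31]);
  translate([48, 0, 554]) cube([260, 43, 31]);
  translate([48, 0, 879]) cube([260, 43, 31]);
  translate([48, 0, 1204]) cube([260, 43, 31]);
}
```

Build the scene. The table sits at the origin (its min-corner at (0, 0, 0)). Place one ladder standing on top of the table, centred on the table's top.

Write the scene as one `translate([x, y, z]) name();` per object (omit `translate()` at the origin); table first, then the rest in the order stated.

table();
translate([343, 288, 712]) ladder();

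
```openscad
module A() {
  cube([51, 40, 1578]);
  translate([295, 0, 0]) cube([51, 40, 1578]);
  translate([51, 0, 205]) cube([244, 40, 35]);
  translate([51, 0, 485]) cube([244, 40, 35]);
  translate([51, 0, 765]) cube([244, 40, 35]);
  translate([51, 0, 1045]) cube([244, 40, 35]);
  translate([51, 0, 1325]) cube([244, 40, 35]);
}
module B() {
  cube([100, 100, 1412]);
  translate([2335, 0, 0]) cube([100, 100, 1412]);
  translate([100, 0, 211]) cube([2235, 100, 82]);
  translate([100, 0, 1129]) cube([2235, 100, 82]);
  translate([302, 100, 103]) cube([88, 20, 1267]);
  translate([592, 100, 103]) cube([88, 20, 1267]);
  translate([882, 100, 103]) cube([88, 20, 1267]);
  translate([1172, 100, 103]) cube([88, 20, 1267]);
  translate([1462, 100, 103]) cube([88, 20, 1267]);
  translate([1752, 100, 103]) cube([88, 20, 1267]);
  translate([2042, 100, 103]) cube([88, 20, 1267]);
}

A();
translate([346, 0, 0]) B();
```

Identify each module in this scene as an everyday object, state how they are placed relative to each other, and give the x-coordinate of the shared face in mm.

A is a ladder. B is a fence section. The fence section is against the ladder's +x side, with their −y faces flush. The x-coordinate of the shared face is 346 mm.

The ladder's +x face and the fence section's −x face are both at x = 346 mm.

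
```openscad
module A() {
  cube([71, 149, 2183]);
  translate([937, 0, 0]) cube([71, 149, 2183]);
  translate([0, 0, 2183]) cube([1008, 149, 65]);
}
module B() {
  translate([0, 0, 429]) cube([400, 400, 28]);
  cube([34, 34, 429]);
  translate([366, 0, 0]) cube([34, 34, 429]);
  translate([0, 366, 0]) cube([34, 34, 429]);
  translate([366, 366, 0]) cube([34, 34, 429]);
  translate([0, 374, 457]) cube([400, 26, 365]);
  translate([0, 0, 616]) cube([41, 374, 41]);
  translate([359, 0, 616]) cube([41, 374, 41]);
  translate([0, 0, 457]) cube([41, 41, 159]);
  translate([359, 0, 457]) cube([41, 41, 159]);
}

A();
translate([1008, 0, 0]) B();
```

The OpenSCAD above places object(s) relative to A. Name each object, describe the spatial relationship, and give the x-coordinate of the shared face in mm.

The door frame's +x face and the chair's −x face are both at x = 1008 mm.

A is a door frame. B is a chair. The chair is against the door frame's +x side, with their −y faces flush. The x-coordinate of the shared face is 1008 mm.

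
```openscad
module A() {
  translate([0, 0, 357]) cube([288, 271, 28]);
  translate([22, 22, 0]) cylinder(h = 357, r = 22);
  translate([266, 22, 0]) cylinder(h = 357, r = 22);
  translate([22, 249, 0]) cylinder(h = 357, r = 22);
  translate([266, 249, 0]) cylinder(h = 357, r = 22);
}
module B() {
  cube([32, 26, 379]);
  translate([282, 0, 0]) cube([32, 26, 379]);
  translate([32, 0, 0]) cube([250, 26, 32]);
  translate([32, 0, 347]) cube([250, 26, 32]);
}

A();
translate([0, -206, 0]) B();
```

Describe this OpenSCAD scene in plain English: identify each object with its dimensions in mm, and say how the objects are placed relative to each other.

A is a four-legged stool. The seat is a 288×271×28 mm slab whose top surface is at z = 385 mm; four round legs, each 44 mm in diameter, run from the floor (z = 0) to the underside of the seat, each leg's axis is inset half a diameter from the nearest pair of seat edges (so the leg's bounding box is flush with the corner).

B is a picture frame with a 250×315 mm rectangular opening (x by z) and a uniform 32 mm border on every side. Frame depth is 26 mm along y. It is built from two vertical stiles running the full outside height and two horizontal rails spanning the gap between the stiles.

The picture frame is on the floor beside the stool on its −y side.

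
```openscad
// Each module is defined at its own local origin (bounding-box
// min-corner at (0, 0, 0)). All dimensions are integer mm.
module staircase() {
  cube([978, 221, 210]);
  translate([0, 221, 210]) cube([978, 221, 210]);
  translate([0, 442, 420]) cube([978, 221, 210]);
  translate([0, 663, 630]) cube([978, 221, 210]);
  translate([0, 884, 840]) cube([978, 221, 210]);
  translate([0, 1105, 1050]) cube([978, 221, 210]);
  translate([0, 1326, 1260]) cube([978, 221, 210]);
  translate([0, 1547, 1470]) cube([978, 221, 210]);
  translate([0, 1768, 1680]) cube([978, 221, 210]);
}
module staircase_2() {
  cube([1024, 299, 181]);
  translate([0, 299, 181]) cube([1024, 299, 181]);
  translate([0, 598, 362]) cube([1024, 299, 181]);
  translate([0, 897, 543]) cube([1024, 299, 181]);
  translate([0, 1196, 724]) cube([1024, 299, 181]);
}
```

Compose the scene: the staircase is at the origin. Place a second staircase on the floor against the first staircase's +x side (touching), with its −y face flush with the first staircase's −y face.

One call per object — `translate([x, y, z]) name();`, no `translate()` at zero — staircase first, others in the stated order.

staircase();
translate([978, 0, 0]) staircase_2();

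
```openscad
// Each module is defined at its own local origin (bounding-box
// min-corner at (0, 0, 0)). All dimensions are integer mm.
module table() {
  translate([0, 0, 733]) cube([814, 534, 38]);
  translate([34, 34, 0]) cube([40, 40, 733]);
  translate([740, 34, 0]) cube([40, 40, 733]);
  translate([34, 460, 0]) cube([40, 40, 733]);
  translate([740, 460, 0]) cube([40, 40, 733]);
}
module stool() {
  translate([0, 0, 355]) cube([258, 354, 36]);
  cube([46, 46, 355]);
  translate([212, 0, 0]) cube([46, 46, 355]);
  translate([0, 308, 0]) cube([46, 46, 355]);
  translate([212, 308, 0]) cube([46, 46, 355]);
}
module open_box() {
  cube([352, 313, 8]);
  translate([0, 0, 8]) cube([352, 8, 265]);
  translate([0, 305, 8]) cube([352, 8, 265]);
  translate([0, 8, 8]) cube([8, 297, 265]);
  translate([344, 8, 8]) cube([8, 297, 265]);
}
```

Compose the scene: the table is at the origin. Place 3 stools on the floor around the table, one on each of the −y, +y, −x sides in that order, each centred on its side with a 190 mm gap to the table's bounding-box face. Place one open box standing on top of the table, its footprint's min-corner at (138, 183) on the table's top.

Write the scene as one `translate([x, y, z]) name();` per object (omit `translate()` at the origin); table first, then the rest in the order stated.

table();
translate([278, -544, 0]) stool();
translate([278, 724, 0]) stool();
translate([-448, 90, 0]) stool();
translate([138, 183, 771]) open_box();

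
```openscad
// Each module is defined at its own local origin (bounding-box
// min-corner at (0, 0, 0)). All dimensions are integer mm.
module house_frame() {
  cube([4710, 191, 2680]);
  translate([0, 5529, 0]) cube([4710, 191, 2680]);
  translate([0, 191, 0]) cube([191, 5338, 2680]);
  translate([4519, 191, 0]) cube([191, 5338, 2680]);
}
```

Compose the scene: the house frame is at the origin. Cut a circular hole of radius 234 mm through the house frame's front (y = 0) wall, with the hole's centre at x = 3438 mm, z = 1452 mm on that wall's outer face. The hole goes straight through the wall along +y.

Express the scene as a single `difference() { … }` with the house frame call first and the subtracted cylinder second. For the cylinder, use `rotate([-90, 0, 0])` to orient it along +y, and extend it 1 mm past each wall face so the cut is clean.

difference() {
  house_frame();
  translate([3438, -1, 1452]) rotate([-90, 0, 0]) cylinder(h = 193, r = 234);
}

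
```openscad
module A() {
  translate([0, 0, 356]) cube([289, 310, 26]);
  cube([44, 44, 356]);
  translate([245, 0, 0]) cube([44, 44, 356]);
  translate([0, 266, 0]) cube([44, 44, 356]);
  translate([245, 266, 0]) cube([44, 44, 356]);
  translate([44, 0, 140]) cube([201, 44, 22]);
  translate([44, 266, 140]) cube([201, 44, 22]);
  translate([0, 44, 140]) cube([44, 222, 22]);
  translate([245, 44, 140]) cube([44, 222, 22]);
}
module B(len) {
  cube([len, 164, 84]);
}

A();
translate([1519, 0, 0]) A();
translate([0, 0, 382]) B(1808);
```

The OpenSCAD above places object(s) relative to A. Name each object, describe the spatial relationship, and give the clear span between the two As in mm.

A is a stool. B is a beam. A beam spans the tops of two stools. The clear span between the two stools is 1230 mm.

Second stool starts at x = 1519; first ends at x = 289; clear span = 1519 − 289 = 1230 mm.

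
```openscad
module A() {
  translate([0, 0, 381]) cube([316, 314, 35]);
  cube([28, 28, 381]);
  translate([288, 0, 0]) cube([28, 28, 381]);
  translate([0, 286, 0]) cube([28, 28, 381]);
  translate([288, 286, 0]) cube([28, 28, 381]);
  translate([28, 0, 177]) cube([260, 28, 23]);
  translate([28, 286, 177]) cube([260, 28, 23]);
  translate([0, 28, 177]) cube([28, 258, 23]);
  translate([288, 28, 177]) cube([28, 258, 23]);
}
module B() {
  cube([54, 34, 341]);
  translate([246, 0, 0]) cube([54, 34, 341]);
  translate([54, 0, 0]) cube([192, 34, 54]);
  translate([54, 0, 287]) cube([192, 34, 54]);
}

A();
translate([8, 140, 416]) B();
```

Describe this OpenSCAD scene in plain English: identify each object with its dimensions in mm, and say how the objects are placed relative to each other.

A is a simple wooden stool: a rectangular seat 316 mm (x) by 314 mm (y), 35 mm thick, top face at z = 416 mm, on four square legs, each 28×28 mm in cross-section. The legs rest on z = 0, each flush with a corner of the seat. Four stretchers, 28 mm wide and 23 mm tall, connect adjacent legs with their undersides at z = 177 mm, each running between the inner faces of the legs it joins and aligned with the legs' outer faces on the other axis.

B is a picture frame with a 192×233 mm rectangular opening (x by z) and a uniform 54 mm border on every side. Frame depth is 34 mm along y. It is built from two vertical stiles running the full outside height and two horizontal rails spanning the gap between the stiles.

The picture frame is on top of the stool, centred.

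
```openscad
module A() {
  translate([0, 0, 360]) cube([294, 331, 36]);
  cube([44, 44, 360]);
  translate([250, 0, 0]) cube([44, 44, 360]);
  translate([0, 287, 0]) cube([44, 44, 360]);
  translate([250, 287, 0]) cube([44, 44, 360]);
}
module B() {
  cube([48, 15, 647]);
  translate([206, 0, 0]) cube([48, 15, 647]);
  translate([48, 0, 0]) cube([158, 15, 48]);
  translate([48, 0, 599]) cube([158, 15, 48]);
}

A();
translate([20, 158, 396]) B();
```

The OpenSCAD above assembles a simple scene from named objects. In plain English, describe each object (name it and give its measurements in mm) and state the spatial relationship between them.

A is a simple wooden stool: a rectangular seat 294 mm (x) by 331 mm (y), 36 mm thick, top face at z = 396 mm, on four square legs, each 44×44 mm in cross-section. The legs rest on z = 0, each flush with a corner of the seat.

B is a rectangular picture frame lying in the x–z plane (depth along y). The opening is 158 mm wide (x) by 551 mm tall (z), surrounded by a border 48 mm wide on all four sides. The frame is 15 mm deep and is made of two full-height vertical stiles with two horizontal rails fitted between them.

The picture frame is on top of the stool, centred.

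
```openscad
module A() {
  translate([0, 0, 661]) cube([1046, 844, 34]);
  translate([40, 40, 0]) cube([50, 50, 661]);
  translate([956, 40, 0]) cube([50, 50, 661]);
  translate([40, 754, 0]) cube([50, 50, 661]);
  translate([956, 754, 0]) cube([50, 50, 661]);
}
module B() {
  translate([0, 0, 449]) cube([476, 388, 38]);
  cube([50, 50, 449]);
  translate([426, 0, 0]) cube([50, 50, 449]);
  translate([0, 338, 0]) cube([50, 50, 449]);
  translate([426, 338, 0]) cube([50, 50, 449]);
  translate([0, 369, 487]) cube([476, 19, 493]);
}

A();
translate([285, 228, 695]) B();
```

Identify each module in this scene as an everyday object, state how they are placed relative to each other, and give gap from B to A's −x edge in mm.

A is a table. B is a chair. The chair is on top of the table, centred. The gap from the chair to the table's −x edge is 285 mm.

The chair's min-x is at 285; the table's min-x is 0; gap = 285 mm.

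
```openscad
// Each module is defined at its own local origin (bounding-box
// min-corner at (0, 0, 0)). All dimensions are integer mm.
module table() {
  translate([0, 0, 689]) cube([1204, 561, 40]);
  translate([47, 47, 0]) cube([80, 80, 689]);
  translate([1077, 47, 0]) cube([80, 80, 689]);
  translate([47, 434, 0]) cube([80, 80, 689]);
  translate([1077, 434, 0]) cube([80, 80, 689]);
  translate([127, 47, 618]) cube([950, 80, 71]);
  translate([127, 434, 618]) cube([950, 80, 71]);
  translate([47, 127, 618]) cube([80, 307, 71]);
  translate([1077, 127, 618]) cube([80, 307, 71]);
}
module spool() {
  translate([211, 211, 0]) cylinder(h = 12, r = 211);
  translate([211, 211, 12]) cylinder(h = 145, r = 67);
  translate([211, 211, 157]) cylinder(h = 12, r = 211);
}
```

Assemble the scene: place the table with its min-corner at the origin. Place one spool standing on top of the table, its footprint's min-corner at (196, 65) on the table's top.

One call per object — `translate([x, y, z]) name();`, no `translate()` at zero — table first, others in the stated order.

table();
translate([196, 65, 729]) spool();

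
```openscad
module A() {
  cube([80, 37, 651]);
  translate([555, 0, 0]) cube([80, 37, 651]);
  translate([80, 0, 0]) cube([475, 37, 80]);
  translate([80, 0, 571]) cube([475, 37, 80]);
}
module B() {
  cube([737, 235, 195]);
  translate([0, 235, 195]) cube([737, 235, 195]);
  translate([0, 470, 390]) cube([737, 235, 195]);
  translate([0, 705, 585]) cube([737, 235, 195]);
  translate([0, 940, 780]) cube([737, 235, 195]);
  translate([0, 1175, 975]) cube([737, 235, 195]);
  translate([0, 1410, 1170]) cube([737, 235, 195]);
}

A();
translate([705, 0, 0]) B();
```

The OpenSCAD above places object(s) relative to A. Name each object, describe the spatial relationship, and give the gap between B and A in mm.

The staircase's nearest face is 70 mm from the picture frame's +x face.

A is a picture frame. B is a staircase. The staircase is on the floor beside the picture frame on its +x side. The gap between the staircase and the picture frame is 70 mm.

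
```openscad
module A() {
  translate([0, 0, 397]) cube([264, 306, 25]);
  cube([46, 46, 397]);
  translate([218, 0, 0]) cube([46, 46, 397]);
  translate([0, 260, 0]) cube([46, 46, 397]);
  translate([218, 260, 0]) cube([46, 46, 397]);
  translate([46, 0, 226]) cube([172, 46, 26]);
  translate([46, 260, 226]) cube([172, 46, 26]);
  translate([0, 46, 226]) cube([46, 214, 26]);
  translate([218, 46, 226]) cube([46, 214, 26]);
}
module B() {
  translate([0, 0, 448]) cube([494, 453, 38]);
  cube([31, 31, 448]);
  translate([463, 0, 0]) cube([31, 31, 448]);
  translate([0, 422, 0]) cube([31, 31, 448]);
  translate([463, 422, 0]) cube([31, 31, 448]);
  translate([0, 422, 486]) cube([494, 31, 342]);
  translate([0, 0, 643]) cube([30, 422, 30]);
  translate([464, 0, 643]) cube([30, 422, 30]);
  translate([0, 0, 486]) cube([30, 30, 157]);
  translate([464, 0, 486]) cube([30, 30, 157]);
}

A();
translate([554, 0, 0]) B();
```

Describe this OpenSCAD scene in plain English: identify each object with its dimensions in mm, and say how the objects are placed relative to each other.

A is a four-legged stool. The seat is a 264×306×25 mm slab whose top surface is at z = 422 mm; four square legs, each 46×46 mm in cross-section, run from the floor (z = 0) to the underside of the seat, each flush with a corner of the seat. Four stretchers, 46 mm wide and 26 mm tall, connect adjacent legs with their undersides at z = 226 mm, each running between the inner faces of the legs it joins and aligned with the legs' outer faces on the other axis.

B is a chair. The seat is a 494×453×38 mm slab with its top at z = 486 mm, on four 31×31 mm corner legs (flush with the seat edges, standing on z = 0). A flat backrest 31 mm thick, 342 mm tall, spans the full seat width and rises from the seat top along its +y edge, rear face flush with the rear of the seat. Two armrests of 30×30 mm section run along each side from the seat's front edge to the front of the backrest, top faces 187 mm above the seat top and outer faces flush with the seat's x-edges; a 30×30 mm post under the front of each armrest stands on the seat at the front corner.

The chair is on the floor beside the stool on its +x side.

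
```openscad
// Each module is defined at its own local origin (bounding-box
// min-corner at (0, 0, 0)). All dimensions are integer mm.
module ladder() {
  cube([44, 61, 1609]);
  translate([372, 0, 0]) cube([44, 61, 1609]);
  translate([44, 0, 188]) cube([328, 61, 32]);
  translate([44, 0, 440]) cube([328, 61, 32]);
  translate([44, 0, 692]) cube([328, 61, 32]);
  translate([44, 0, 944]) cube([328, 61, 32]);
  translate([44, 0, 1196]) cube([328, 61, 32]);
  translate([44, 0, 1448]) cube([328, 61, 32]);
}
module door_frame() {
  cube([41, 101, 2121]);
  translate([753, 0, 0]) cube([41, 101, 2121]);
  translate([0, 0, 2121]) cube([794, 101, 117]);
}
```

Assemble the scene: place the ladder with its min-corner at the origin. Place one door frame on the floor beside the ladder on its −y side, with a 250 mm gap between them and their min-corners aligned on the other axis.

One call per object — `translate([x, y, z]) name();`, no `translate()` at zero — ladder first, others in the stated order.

ladder();
translate([0, -351, 0]) door_frame();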